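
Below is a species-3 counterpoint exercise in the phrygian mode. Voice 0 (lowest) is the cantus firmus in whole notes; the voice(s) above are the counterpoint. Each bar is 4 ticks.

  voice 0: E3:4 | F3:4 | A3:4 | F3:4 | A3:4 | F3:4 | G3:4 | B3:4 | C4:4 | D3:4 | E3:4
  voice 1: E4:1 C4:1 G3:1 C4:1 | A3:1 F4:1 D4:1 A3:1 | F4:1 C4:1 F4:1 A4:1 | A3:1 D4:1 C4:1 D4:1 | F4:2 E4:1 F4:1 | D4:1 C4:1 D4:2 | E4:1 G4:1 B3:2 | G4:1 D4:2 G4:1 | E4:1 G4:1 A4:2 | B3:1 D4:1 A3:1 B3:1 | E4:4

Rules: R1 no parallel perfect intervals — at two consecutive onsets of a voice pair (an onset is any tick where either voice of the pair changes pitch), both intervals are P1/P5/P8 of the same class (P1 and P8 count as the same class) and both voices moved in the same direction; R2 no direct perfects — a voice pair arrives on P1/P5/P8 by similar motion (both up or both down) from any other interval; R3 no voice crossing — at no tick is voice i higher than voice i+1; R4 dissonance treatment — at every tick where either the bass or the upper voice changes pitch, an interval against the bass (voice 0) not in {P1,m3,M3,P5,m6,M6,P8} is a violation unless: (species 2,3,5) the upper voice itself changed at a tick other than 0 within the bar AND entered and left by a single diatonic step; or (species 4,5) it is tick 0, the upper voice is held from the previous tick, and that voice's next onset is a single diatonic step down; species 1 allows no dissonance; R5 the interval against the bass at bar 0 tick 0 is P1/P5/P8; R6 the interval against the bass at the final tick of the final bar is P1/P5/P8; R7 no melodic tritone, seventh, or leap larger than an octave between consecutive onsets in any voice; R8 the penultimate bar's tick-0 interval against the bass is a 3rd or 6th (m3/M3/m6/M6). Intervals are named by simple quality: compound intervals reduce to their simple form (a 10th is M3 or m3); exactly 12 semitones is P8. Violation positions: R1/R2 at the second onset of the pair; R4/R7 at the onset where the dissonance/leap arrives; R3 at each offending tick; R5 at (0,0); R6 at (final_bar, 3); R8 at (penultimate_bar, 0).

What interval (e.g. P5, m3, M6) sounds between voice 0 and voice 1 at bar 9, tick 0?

M6

voice 0=D3 voice 1=B3 -> M6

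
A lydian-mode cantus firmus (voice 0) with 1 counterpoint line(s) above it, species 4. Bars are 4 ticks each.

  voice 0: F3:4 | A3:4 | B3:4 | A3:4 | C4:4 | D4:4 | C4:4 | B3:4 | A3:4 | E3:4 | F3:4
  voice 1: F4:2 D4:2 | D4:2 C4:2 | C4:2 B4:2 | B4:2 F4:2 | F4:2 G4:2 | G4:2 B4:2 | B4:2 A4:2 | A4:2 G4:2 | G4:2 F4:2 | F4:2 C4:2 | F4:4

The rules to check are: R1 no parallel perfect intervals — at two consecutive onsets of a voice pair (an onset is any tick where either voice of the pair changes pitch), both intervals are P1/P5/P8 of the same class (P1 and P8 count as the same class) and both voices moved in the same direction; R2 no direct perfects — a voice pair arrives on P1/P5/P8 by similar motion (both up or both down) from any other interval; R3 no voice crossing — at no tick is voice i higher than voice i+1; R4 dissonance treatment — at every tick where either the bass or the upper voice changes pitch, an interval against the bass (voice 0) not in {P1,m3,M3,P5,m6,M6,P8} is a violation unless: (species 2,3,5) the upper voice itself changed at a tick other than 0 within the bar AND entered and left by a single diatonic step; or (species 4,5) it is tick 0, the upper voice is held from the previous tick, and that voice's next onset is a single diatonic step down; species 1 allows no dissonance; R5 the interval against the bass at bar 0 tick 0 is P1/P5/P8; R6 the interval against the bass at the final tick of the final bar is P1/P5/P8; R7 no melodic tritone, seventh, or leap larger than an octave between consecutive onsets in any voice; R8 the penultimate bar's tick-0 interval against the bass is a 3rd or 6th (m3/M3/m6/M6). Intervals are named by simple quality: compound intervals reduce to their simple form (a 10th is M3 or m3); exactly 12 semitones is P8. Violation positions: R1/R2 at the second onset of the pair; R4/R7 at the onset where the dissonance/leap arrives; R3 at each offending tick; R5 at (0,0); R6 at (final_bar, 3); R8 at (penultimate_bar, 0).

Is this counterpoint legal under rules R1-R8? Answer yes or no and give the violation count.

bar 0: v0=F3 v1=F4 (P8)
bar 1: v0=A3 v1=D4 (P4)
bar 2: v0=B3 v1=C4 (m2)
bar 3: v0=A3 v1=B4 (M2)
bar 4: v0=C4 v1=F4 (P4)
bar 5: v0=D4 v1=G4 (P4)
bar 6: v0=C4 v1=B4 (M7)
bar 7: v0=B3 v1=A4 (m7)
bar 8: v0=A3 v1=G4 (m7)
bar 9: v0=E3 v1=F4 (m2)
bar 10: v0=F3 v1=F4 (P8)
  R4 @ bar2.0: B3/C4 m2 untreated
  R7 @ bar2.2: C4->B4 leap 11st
  R4 @ bar3.0: A3/B4 M2 untreated
  R7 @ bar3.2: B4->F4 leap 6st
  R4 @ bar4.0: C4/F4 P4 untreated
  R4 @ bar5.0: D4/G4 P4 untreated
  R4 @ bar9.0: E3/F4 m2 untreated
  R8 @ bar9.0: penult m2 not 3rd/6th
  R2 @ bar10.0: E3/C4 m6 -> F3/F4 P8 similar

No (9 violations)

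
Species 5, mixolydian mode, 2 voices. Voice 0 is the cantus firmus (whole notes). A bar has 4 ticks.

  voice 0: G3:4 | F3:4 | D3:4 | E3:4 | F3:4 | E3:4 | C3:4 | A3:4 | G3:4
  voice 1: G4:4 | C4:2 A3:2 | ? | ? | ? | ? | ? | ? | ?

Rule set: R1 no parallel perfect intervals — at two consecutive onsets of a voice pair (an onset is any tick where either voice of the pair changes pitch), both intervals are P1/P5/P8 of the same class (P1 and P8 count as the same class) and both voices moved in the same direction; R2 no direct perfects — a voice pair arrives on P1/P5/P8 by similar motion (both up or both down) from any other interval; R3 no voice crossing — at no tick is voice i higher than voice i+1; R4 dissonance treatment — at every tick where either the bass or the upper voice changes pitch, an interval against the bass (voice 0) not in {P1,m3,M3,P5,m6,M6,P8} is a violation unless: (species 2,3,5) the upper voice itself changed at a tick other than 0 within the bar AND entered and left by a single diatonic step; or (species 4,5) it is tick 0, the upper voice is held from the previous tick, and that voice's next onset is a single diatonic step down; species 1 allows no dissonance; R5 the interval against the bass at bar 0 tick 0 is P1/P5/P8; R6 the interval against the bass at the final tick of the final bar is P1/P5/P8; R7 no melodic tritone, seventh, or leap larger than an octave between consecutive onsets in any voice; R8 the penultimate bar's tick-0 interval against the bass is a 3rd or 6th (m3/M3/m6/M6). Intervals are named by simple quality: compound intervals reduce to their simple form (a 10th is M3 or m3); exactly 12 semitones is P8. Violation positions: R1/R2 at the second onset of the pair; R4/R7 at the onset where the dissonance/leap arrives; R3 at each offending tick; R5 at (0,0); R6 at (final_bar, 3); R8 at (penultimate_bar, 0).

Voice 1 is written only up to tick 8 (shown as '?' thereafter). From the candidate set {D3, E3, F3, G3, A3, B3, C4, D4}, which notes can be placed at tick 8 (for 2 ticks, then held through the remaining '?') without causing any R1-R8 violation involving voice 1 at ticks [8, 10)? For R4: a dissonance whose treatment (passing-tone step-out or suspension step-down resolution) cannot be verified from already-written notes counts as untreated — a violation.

{A3, B3, D4, F3}

D3: violates R2
E3: violates R4
F3: legal
G3: violates R4
A3: legal
B3: legal
C4: violates R4
D4: legal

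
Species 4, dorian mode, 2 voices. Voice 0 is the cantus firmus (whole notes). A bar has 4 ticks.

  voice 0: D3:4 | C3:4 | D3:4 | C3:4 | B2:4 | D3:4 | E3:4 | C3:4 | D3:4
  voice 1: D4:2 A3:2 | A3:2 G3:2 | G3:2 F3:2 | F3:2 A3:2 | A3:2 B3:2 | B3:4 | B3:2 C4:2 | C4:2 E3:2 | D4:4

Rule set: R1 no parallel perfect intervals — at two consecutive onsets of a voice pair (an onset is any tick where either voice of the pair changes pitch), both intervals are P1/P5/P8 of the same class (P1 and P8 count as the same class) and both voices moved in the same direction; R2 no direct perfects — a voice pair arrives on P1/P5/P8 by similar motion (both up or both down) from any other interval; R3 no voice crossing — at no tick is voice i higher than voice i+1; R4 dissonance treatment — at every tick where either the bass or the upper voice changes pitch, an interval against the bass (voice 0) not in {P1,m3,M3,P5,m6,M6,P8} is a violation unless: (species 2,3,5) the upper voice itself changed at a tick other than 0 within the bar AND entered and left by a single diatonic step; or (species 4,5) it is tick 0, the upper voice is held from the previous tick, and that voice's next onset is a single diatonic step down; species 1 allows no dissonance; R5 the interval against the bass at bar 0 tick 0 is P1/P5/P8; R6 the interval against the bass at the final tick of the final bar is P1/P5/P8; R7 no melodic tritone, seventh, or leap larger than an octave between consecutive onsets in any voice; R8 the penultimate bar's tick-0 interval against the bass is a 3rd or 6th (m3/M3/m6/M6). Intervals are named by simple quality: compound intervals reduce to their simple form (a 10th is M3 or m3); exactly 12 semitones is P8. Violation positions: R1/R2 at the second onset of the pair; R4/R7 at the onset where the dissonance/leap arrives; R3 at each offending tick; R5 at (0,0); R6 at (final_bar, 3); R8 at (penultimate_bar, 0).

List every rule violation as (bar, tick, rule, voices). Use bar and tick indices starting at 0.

(3, 0, R4, (0, 1))
(4, 0, R4, (0, 1))
(7, 0, R8, (0, 1))
(8, 0, R2, (0, 1))
(8, 0, R7, (1,))

bar 0: v0=D3 v1=D4 downbeat P8
bar 1: v0=C3 v1=A3 downbeat M6
bar 2: v0=D3 v1=G3 downbeat P4
bar 3: v0=C3 v1=F3 downbeat P4
bar 4: v0=B2 v1=A3 downbeat m7
bar 5: v0=D3 v1=B3 downbeat M6
bar 6: v0=E3 v1=B3 downbeat P5
bar 7: v0=C3 v1=C4 downbeat P8
bar 8: v0=D3 v1=D4 downbeat P8
  -> R4 @ bar 3 tick 0 v(0, 1): C3/F3 P4 untreated
  -> R4 @ bar 4 tick 0 v(0, 1): B2/A3 m7 untreated
  -> R8 @ bar 7 tick 0 v(0, 1): penult P8 not 3rd/6th
  -> R2 @ bar 8 tick 0 v(0, 1): C3/E3 M3 -> D3/D4 P8 similar
  -> R7 @ bar 8 tick 0 v(1,): E3->D4 leap 10st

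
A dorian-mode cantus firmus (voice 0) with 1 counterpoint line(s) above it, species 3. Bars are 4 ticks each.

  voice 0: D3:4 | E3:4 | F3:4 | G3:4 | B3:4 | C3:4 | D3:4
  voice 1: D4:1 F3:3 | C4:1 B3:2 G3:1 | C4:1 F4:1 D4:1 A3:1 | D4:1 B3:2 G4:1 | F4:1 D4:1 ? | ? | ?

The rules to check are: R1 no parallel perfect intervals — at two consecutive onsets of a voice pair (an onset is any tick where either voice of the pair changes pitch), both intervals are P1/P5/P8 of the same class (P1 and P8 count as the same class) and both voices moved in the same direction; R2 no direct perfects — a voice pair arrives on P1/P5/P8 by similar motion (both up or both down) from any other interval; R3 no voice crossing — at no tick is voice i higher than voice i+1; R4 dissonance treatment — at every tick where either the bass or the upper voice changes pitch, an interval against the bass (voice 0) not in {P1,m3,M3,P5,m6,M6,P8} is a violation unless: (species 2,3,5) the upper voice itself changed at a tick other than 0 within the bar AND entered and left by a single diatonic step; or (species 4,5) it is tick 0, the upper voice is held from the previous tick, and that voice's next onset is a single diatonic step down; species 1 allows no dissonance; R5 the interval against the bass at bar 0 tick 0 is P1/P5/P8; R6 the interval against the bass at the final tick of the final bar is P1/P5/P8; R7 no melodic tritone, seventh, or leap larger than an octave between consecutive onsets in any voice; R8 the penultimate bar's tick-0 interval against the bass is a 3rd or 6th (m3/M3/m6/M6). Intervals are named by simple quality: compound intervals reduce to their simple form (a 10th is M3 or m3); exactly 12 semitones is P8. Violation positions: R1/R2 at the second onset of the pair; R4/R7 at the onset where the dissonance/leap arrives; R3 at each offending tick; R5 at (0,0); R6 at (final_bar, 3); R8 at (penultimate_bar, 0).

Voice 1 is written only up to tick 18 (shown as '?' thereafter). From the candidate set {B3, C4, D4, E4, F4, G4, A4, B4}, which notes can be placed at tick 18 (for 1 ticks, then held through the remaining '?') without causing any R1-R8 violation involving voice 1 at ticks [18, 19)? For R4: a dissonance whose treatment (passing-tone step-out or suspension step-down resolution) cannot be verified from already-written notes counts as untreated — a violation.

{B3, B4, D4, G4}

B3: legal
C4: violates R4
D4: legal
E4: violates R4
F4: violates R4
G4: legal
A4: violates R4
B4: legal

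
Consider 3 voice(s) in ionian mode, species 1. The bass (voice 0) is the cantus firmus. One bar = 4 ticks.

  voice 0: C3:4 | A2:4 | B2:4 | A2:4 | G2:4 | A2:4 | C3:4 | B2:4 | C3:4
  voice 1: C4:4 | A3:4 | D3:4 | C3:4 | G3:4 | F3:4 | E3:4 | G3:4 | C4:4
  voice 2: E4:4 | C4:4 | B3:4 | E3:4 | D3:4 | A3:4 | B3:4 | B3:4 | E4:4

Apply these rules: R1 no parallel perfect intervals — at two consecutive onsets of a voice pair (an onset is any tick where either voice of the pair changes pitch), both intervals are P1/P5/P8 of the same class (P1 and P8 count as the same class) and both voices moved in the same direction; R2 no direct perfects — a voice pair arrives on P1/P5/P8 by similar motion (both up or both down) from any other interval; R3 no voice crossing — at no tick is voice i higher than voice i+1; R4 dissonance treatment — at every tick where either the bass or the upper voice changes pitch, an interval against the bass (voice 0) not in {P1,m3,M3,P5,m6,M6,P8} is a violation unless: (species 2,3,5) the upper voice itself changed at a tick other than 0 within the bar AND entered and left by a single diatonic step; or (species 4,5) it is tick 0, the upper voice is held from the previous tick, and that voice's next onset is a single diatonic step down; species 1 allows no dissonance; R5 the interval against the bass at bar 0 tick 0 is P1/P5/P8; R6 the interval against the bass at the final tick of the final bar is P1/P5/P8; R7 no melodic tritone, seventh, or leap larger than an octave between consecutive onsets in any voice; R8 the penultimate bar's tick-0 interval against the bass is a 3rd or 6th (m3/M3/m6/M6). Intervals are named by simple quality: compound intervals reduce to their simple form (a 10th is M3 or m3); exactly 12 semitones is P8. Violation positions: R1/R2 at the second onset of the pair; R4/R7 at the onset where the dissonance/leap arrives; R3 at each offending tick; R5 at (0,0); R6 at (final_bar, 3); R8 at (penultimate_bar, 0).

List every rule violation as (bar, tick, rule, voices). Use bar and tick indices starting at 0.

bar 0: v0=C3 v1=C4 v2=E4 downbeat M3
bar 1: v0=A2 v1=A3 v2=C4 downbeat m3
bar 2: v0=B2 v1=D3 v2=B3 downbeat P8
bar 3: v0=A2 v1=C3 v2=E3 downbeat P5
bar 4: v0=G2 v1=G3 v2=D3 downbeat P5
bar 5: v0=A2 v1=F3 v2=A3 downbeat P8
bar 6: v0=C3 v1=E3 v2=B3 downbeat M7
bar 7: v0=B2 v1=G3 v2=B3 downbeat P8
bar 8: v0=C3 v1=C4 v2=E4 downbeat M3
  -> R5 @ bar 0 tick 0 v(0, 2): opens on M3
  -> R1 @ bar 1 tick 0 v(0, 1): C3/C4 P8 -> A2/A3 P8 similar
  -> R2 @ bar 3 tick 0 v(0, 2): B2/B3 P8 -> A2/E3 P5 similar
  -> R1 @ bar 4 tick 0 v(0, 2): A2/E3 P5 -> G2/D3 P5 similar
  -> R3 @ bar 4 tick 0 v(1, 2): G3 above D3
  -> R3 @ bar 4 tick 1 v(1, 2): G3 above D3
  -> R3 @ bar 4 tick 2 v(1, 2): G3 above D3
  -> R3 @ bar 4 tick 3 v(1, 2): G3 above D3
  -> R2 @ bar 5 tick 0 v(0, 2): G2/D3 P5 -> A2/A3 P8 similar
  -> R4 @ bar 6 tick 0 v(0, 2): C3/B3 M7 untreated
  -> R8 @ bar 7 tick 0 v(0, 2): penult P8 not 3rd/6th
  -> R2 @ bar 8 tick 0 v(0, 1): B2/G3 m6 -> C3/C4 P8 similar
  -> R6 @ bar 8 tick 3 v(0, 2): closes on M3

(0, 0, R5, (0, 2))
(1, 0, R1, (0, 1))
(3, 0, R2, (0, 2))
(4, 0, R1, (0, 2))
(4, 0, R3, (1, 2))
(4, 1, R3, (1, 2))
(4, 2, R3, (1, 2))
(4, 3, R3, (1, 2))
(5, 0, R2, (0, 2))
(6, 0, R4, (0, 2))
(7, 0, R8, (0, 2))
(8, 0, R2, (0, 1))
(8, 3, R6, (0, 2))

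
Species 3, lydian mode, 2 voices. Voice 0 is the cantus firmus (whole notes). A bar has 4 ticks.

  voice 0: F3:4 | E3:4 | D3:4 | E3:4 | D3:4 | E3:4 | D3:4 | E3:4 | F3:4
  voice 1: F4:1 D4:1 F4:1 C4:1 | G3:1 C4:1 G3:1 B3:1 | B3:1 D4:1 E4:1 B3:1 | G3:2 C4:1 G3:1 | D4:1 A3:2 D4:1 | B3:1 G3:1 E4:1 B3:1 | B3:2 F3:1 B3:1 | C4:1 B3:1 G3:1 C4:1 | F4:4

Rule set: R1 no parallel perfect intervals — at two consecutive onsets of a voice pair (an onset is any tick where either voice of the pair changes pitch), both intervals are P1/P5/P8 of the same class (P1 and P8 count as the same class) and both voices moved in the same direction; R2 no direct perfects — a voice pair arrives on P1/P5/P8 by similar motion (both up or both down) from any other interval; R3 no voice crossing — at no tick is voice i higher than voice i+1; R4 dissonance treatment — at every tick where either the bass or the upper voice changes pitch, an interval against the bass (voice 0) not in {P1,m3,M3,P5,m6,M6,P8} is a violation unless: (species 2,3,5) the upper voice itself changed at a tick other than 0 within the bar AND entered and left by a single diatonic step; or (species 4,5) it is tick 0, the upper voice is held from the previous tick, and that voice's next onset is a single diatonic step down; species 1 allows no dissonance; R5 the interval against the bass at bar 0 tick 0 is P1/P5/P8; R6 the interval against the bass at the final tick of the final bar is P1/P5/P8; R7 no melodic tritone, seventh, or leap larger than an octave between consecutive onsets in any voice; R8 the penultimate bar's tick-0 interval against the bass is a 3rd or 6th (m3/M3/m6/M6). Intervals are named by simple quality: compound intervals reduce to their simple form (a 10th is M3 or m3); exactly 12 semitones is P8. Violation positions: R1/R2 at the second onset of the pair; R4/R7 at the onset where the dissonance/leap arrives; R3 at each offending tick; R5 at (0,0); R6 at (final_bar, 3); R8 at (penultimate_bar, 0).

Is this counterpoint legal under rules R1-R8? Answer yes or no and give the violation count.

No (4 violations)

bar 0: v0=F3 v1=F4 (P8)
bar 1: v0=E3 v1=G3 (m3)
bar 2: v0=D3 v1=B3 (M6)
bar 3: v0=E3 v1=G3 (m3)
bar 4: v0=D3 v1=D4 (P8)
bar 5: v0=E3 v1=B3 (P5)
bar 6: v0=D3 v1=B3 (M6)
bar 7: v0=E3 v1=C4 (m6)
bar 8: v0=F3 v1=F4 (P8)
  R4 @ bar2.2: D3/E4 M2 untreated
  R7 @ bar6.2: B3->F3 leap 6st
  R7 @ bar6.3: F3->B3 leap 6st
  R2 @ bar8.0: E3/C4 m6 -> F3/F4 P8 similar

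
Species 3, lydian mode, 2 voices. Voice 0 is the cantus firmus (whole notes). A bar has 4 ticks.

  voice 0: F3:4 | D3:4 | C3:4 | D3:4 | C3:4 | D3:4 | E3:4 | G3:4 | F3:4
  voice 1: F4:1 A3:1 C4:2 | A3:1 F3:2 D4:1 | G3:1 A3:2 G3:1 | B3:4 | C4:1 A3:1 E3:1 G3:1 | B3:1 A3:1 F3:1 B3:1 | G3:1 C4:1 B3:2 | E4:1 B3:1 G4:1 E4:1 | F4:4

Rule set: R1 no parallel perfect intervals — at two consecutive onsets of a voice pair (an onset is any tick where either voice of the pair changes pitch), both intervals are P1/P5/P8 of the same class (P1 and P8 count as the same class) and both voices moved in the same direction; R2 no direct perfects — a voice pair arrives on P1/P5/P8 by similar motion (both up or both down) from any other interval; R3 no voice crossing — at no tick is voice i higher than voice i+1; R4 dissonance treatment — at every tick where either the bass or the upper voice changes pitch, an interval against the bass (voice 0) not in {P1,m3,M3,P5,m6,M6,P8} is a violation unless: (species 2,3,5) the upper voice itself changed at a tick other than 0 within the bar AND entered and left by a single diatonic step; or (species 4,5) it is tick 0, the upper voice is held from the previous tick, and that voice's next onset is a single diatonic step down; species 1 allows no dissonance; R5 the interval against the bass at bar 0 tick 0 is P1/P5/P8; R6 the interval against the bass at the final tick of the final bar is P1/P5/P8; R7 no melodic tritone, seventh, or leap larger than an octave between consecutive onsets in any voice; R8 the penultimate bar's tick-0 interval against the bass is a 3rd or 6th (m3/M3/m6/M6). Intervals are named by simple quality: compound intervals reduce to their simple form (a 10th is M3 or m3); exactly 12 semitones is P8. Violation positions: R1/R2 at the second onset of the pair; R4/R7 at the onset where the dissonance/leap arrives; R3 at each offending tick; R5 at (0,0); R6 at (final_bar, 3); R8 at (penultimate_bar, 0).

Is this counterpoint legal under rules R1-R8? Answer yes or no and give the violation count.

No (3 violations)

bar 0: v0=F3 v1=F4 (P8)
bar 1: v0=D3 v1=A3 (P5)
bar 2: v0=C3 v1=G3 (P5)
bar 3: v0=D3 v1=B3 (M6)
bar 4: v0=C3 v1=C4 (P8)
bar 5: v0=D3 v1=B3 (M6)
bar 6: v0=E3 v1=G3 (m3)
bar 7: v0=G3 v1=E4 (M6)
bar 8: v0=F3 v1=F4 (P8)
  R1 @ bar1.0: F3/C4 P5 -> D3/A3 P5 similar
  R2 @ bar2.0: D3/D4 P8 -> C3/G3 P5 similar
  R7 @ bar5.3: F3->B3 leap 6st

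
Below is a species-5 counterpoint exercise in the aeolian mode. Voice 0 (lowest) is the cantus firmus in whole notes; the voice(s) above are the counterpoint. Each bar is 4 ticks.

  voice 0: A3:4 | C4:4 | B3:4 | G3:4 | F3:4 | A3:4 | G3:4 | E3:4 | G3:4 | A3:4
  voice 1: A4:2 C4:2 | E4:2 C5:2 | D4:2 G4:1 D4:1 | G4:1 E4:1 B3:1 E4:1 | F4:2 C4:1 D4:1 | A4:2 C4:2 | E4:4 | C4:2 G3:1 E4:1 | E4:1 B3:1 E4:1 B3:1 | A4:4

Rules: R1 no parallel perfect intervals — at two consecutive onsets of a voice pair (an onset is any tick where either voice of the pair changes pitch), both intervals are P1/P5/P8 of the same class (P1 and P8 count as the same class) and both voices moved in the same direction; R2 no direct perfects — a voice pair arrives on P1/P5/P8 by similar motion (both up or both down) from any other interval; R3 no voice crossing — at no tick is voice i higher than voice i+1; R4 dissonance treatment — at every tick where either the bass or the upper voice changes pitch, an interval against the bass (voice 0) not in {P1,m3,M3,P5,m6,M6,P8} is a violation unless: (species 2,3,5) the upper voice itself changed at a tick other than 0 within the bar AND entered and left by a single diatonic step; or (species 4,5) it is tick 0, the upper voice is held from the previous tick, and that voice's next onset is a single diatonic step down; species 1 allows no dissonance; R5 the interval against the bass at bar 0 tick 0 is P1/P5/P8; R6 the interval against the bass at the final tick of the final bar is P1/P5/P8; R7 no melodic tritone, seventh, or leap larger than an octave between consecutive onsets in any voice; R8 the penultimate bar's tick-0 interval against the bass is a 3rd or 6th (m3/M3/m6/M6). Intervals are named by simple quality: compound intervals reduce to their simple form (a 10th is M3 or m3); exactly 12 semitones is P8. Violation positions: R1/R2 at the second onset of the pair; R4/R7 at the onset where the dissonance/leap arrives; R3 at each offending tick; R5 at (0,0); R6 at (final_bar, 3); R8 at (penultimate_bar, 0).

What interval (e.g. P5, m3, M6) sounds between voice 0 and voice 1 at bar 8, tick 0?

M6

voice 0=G3 voice 1=E4 -> M6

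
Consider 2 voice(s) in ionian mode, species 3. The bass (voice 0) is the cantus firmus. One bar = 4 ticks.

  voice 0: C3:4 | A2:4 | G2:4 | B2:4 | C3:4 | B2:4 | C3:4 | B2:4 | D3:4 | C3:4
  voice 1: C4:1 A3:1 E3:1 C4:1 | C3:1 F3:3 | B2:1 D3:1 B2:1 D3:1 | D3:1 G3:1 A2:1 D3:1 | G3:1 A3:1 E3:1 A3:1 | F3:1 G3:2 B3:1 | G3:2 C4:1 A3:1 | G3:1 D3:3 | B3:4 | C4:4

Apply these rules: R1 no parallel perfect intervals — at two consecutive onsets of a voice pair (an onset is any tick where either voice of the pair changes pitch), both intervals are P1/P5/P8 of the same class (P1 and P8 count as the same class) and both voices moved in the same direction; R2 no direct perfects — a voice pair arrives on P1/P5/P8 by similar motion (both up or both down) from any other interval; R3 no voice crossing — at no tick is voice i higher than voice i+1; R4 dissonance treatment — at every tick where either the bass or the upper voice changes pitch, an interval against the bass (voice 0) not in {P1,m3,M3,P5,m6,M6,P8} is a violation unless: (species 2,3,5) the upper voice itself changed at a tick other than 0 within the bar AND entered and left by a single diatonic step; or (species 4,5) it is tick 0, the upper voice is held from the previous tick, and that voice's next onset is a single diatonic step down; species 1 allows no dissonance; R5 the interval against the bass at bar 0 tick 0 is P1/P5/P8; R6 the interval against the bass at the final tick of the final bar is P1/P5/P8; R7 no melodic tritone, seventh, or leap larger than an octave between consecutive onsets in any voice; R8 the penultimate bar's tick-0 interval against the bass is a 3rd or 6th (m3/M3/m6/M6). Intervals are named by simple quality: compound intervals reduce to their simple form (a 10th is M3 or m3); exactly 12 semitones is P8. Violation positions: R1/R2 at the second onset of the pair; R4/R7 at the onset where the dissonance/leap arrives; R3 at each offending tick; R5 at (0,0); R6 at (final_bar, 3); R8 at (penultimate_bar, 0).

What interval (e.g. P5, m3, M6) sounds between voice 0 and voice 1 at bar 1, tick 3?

m6

voice 0=A2 voice 1=F3 -> m6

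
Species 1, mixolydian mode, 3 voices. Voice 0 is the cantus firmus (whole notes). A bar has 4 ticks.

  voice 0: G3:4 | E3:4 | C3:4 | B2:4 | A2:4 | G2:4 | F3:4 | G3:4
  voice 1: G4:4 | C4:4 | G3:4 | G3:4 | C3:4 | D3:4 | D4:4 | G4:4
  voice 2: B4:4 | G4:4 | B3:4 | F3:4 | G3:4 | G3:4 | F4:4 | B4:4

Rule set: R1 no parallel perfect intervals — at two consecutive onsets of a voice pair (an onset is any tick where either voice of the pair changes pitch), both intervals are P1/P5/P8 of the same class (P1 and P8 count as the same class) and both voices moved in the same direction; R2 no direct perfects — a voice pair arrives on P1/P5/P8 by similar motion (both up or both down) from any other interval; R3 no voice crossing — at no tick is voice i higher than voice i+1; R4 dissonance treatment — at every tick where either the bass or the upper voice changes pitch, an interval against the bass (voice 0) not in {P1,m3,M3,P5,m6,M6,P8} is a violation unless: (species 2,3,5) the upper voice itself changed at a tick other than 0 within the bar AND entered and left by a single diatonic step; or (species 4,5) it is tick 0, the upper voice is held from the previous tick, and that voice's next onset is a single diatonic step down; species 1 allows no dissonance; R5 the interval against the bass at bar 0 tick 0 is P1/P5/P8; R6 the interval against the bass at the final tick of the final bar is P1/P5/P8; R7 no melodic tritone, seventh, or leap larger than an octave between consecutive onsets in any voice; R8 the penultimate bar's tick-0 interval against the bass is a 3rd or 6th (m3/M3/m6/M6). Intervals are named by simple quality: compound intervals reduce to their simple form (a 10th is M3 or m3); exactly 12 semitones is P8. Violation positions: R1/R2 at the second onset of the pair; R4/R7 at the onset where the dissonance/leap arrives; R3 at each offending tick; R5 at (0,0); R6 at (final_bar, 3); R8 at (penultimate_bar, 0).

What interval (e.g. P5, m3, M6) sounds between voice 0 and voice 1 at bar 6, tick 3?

voice 0=F3 voice 1=D4 -> M6

M6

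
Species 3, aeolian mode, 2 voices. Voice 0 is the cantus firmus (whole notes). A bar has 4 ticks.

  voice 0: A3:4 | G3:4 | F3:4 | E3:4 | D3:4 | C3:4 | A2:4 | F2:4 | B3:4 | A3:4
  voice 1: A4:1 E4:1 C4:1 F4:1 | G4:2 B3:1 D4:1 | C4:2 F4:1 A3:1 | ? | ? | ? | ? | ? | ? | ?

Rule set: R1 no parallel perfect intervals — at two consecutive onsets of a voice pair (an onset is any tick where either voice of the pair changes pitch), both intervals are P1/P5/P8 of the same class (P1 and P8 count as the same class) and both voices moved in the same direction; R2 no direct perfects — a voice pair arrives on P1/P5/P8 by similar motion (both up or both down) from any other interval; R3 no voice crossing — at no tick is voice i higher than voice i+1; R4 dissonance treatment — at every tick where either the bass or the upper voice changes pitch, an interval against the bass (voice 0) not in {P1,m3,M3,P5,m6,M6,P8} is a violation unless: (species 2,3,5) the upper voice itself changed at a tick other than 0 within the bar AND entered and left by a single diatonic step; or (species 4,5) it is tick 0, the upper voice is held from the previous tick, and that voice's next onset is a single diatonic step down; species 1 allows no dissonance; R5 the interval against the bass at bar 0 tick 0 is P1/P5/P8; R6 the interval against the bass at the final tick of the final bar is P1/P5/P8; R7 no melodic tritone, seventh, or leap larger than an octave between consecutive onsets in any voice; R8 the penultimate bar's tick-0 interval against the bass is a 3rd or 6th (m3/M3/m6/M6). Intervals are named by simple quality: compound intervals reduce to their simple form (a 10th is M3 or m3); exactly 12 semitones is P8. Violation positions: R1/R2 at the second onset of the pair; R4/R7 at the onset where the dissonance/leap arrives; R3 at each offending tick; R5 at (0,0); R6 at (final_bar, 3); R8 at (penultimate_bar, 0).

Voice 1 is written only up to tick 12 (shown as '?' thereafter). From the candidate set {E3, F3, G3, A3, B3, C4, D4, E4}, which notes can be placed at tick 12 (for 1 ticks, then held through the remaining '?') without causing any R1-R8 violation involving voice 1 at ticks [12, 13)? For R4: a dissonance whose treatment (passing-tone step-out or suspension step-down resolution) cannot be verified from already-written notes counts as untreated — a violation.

{B3, C4, E4, G3}

E3: violates R2
F3: violates R4
G3: legal
A3: violates R4
B3: legal
C4: legal
D4: violates R4
E4: legal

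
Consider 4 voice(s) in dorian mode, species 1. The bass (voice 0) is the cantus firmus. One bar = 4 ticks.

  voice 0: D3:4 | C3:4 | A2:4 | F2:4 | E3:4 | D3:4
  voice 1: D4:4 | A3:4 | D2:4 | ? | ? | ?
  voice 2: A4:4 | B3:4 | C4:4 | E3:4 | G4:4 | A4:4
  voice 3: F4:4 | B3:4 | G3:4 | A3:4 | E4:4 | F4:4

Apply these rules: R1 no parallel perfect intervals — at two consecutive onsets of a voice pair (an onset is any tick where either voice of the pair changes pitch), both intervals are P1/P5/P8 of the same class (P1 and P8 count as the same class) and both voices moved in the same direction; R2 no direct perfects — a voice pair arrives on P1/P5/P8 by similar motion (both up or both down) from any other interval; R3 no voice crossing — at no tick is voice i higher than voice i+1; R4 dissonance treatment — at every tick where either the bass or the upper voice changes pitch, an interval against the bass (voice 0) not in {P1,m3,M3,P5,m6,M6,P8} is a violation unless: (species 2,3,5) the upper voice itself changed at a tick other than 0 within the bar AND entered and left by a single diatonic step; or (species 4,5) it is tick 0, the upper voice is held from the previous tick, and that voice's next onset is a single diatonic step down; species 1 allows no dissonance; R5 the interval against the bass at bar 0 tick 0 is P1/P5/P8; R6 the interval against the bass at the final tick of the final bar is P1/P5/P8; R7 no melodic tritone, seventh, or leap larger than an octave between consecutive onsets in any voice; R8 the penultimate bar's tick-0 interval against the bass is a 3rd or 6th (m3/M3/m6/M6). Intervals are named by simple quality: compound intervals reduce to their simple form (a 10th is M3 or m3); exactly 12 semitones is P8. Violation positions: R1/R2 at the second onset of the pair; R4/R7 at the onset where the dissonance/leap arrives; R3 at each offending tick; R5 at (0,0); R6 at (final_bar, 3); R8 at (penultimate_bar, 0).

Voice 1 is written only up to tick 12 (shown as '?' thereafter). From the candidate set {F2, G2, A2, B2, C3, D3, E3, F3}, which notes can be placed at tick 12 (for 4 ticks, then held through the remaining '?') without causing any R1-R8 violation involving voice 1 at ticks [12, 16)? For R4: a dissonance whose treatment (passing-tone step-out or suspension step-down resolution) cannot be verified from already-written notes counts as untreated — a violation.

{F2}

F2: legal
G2: violates R4
A2: violates R2
B2: violates R4
C3: violates R7
D3: violates R2
E3: violates R4,R7
F3: violates R3,R7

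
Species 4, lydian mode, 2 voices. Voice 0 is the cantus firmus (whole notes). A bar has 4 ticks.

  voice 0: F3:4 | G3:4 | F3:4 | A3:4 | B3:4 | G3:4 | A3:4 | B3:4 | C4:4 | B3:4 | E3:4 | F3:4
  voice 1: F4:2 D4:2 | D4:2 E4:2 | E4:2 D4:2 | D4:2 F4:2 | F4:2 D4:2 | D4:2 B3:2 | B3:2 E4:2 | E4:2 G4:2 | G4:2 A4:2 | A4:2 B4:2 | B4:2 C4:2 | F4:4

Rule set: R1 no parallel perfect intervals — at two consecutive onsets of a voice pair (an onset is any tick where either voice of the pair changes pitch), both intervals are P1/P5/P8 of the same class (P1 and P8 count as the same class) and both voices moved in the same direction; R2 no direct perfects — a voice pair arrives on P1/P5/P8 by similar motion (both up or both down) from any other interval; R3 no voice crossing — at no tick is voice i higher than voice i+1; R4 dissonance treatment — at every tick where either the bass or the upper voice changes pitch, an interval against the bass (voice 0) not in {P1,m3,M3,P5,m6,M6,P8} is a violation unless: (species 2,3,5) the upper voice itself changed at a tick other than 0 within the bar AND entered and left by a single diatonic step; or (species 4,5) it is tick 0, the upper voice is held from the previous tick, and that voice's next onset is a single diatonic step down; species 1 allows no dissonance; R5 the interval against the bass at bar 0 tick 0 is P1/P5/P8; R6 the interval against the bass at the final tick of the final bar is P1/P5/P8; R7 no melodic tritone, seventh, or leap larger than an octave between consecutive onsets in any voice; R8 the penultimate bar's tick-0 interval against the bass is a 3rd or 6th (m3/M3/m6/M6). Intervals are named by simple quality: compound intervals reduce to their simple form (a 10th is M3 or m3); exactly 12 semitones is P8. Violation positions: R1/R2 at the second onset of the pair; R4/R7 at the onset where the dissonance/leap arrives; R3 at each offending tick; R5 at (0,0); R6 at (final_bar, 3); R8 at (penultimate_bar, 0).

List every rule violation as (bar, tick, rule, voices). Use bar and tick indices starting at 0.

(3, 0, R4, (0, 1))
(4, 0, R4, (0, 1))
(6, 0, R4, (0, 1))
(7, 0, R4, (0, 1))
(9, 0, R4, (0, 1))
(10, 0, R8, (0, 1))
(10, 2, R7, (1,))
(11, 0, R2, (0, 1))

bar 0: v0=F3 v1=F4 downbeat P8
bar 1: v0=G3 v1=D4 downbeat P5
bar 2: v0=F3 v1=E4 downbeat M7
bar 3: v0=A3 v1=D4 downbeat P4
bar 4: v0=B3 v1=F4 downbeat TT
bar 5: v0=G3 v1=D4 downbeat P5
bar 6: v0=A3 v1=B3 downbeat M2
bar 7: v0=B3 v1=E4 downbeat P4
bar 8: v0=C4 v1=G4 downbeat P5
bar 9: v0=B3 v1=A4 downbeat m7
bar 10: v0=E3 v1=B4 downbeat P5
bar 11: v0=F3 v1=F4 downbeat P8
  -> R4 @ bar 3 tick 0 v(0, 1): A3/D4 P4 untreated
  -> R4 @ bar 4 tick 0 v(0, 1): B3/F4 TT untreated
  -> R4 @ bar 6 tick 0 v(0, 1): A3/B3 M2 untreated
  -> R4 @ bar 7 tick 0 v(0, 1): B3/E4 P4 untreated
  -> R4 @ bar 9 tick 0 v(0, 1): B3/A4 m7 untreated
  -> R8 @ bar 10 tick 0 v(0, 1): penult P5 not 3rd/6th
  -> R7 @ bar 10 tick 2 v(1,): B4->C4 leap 11st
  -> R2 @ bar 11 tick 0 v(0, 1): E3/C4 m6 -> F3/F4 P8 similar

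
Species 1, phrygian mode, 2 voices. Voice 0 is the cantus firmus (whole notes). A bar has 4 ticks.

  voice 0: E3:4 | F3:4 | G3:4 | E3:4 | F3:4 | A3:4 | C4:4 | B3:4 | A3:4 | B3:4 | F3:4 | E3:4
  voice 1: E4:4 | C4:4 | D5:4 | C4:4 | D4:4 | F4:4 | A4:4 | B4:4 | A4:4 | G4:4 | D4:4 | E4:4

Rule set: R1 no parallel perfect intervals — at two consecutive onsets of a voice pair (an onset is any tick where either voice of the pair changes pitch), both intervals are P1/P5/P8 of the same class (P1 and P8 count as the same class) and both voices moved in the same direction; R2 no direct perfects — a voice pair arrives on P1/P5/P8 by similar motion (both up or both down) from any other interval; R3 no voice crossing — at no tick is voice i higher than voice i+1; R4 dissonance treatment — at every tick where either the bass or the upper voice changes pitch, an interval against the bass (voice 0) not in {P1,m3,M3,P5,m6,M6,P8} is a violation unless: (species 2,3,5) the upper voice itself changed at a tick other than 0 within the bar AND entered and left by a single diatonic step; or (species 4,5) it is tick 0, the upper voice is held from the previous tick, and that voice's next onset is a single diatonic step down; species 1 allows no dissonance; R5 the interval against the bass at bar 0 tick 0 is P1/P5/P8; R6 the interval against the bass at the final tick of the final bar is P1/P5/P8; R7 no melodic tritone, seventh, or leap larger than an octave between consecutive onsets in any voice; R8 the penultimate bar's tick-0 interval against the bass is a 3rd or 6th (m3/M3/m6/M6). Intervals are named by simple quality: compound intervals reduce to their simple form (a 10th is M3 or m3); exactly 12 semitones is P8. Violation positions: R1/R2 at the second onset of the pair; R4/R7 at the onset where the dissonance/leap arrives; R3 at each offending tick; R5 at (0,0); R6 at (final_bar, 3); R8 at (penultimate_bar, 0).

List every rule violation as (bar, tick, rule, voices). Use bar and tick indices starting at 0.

(2, 0, R1, (0, 1))
(2, 0, R7, (1,))
(3, 0, R7, (1,))
(8, 0, R1, (0, 1))
(10, 0, R7, (0,))

bar 0: v0=E3 v1=E4 downbeat P8
bar 1: v0=F3 v1=C4 downbeat P5
bar 2: v0=G3 v1=D5 downbeat P5
bar 3: v0=E3 v1=C4 downbeat m6
bar 4: v0=F3 v1=D4 downbeat M6
bar 5: v0=A3 v1=F4 downbeat m6
bar 6: v0=C4 v1=A4 downbeat M6
bar 7: v0=B3 v1=B4 downbeat P8
bar 8: v0=A3 v1=A4 downbeat P8
bar 9: v0=B3 v1=G4 downbeat m6
bar 10: v0=F3 v1=D4 downbeat M6
bar 11: v0=E3 v1=E4 downbeat P8
  -> R1 @ bar 2 tick 0 v(0, 1): F3/C4 P5 -> G3/D5 P5 similar
  -> R7 @ bar 2 tick 0 v(1,): C4->D5 leap 14st
  -> R7 @ bar 3 tick 0 v(1,): D5->C4 leap 14st
  -> R1 @ bar 8 tick 0 v(0, 1): B3/B4 P8 -> A3/A4 P8 similar
  -> R7 @ bar 10 tick 0 v(0,): B3->F3 leap 6st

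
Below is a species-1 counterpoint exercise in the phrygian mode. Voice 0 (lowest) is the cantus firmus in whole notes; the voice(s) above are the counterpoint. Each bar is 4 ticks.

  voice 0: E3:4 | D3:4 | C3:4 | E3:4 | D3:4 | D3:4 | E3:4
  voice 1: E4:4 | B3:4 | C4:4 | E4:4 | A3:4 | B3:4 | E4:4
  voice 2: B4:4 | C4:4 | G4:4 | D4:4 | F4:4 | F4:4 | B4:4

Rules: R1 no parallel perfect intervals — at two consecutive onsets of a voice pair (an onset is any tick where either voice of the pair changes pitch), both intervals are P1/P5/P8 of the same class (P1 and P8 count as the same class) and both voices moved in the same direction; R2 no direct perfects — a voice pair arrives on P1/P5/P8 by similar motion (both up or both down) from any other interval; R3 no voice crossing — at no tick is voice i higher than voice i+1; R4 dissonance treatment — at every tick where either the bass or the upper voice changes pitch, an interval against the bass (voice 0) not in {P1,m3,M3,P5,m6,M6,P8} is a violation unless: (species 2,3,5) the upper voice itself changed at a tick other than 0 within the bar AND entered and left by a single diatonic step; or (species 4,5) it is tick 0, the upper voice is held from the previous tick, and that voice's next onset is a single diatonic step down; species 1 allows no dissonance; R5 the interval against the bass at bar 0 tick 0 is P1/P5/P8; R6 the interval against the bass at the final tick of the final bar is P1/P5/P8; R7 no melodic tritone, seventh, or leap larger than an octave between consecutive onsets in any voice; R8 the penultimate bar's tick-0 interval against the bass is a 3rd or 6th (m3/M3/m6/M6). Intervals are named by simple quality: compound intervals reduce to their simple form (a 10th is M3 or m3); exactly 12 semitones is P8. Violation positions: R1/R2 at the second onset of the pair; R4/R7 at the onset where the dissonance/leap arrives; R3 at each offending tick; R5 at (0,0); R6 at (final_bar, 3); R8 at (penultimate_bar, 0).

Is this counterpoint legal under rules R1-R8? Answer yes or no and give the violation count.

bar 0: v0=E3 v1=E4 v2=B4 (P5)
bar 1: v0=D3 v1=B3 v2=C4 (m7)
bar 2: v0=C3 v1=C4 v2=G4 (P5)
bar 3: v0=E3 v1=E4 v2=D4 (m7)
bar 4: v0=D3 v1=A3 v2=F4 (m3)
bar 5: v0=D3 v1=B3 v2=F4 (m3)
bar 6: v0=E3 v1=E4 v2=B4 (P5)
  R4 @ bar1.0: D3/C4 m7 untreated
  R7 @ bar1.0: B4->C4 leap 11st
  R2 @ bar2.0: B3/C4 m2 -> C4/G4 P5 similar
  R1 @ bar3.0: C3/C4 P8 -> E3/E4 P8 similar
  R3 @ bar3.0: E4 above D4
  R4 @ bar3.0: E3/D4 m7 untreated
  R3 @ bar3.1: E4 above D4
  R3 @ bar3.2: E4 above D4
  R3 @ bar3.3: E4 above D4
  R2 @ bar4.0: E3/E4 P8 -> D3/A3 P5 similar
  R2 @ bar6.0: D3/B3 M6 -> E3/E4 P8 similar
  R2 @ bar6.0: D3/F4 m3 -> E3/B4 P5 similar
  R2 @ bar6.0: B3/F4 TT -> E4/B4 P5 similar
  R7 @ bar6.0: F4->B4 leap 6st

No (14 violations)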